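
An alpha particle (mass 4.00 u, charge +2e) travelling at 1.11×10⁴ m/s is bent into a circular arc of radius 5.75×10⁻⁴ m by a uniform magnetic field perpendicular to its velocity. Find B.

From |q|vB = mv²/r, B = mv/(|q|r).
B = (6.644×10⁻²⁷)(1.11×10⁴)/((3.204×10⁻¹⁹)(5.75×10⁻⁴)) ≈ 0.400 T.

B ≈ 0.400 T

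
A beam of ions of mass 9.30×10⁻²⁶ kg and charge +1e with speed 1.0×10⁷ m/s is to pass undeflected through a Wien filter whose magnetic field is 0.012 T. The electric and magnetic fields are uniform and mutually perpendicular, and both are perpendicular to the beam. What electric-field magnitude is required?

For straight-line motion qE = qvB, so E = vB.
E = 1.0×10⁷ × 0.012 = 1.2×10⁵ V/m.

E = 1.2×10⁵ V/m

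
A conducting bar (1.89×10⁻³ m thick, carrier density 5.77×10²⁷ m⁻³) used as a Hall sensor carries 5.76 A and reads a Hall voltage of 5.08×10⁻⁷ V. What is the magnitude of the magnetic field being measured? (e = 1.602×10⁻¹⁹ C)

B ≈ 0.154 T

From V_H = IB/(n e t), B = V_H n e t / I.
B = (5.08×10⁻⁷)(5.77×10²⁷)(1.602×10⁻¹⁹)(1.89×10⁻³)/5.76 ≈ 0.154 T.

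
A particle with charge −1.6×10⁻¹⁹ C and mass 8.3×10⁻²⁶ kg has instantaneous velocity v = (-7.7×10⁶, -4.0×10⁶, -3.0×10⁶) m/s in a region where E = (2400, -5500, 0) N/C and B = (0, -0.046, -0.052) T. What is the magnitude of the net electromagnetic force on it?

|F| ≈ 8.70×10⁻¹⁴ N

v×B = (7.00×10⁴, -4.00×10⁵, 3.54×10⁵) N/C.
E + v×B = (7.24×10⁴, -4.06×10⁵, 3.54×10⁵) N/C.
F = q(E + v×B) = (−1.6×10⁻¹⁹ C)·(7.24×10⁴, -4.06×10⁵, 3.54×10⁵) = (-1.16×10⁻¹⁴, 6.49×10⁻¹⁴, -5.67×10⁻¹⁴) N.
|F| = 8.70×10⁻¹⁴ N.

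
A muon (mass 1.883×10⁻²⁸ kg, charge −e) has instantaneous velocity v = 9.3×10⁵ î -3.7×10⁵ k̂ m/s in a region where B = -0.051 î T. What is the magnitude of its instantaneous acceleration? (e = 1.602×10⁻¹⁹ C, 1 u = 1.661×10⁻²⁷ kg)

v×B = (0, 1.89×10⁴, 0) N/C.
F = q v×B = (−1.602×10⁻¹⁹ C)·(0, 1.89×10⁴, 0) = (0, -3.02×10⁻¹⁵, 0) N.
|a| = |F|/m = 3.023×10⁻¹⁵/1.883×10⁻²⁸ ≈ 1.61×10¹³ m/s².

|a| ≈ 1.61×10¹³ m/s²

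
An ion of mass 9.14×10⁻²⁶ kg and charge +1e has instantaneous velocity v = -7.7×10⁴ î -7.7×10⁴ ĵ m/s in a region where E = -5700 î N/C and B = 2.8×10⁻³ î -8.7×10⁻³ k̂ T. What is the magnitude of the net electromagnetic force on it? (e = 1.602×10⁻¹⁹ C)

|F| ≈ 8.14×10⁻¹⁶ N

v×B = (670, -670, 216) N/C.
E + v×B = (-5030, -670, 216) N/C.
F = q(E + v×B) = (1.602×10⁻¹⁹ C)·(-5030, -670, 216) = (-8.06×10⁻¹⁶, -1.07×10⁻¹⁶, 3.45×10⁻¹⁷) N.
|F| = 8.14×10⁻¹⁶ N.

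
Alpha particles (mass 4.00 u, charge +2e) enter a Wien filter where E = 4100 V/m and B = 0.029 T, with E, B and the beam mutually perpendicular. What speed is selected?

v = 1.4×10⁵ m/s

Zero net Lorentz force requires |qE| = |q v×B|, i.e. E = vB.
v = E/B = 4100/0.029 = 1.4×10⁵ m/s.
The result is independent of the particle's charge and mass.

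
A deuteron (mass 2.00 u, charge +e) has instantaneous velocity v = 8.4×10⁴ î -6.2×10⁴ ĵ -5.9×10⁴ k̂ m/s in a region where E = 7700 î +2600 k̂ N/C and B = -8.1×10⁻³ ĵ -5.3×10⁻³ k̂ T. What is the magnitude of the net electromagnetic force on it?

|F| ≈ 1.25×10⁻¹⁵ N

v×B = (-149, 445, -680) N/C.
E + v×B = (7550, 445, 1920) N/C.
F = q(E + v×B) = (1.602×10⁻¹⁹ C)·(7550, 445, 1920) = (1.21×10⁻¹⁵, 7.13×10⁻¹⁷, 3.08×10⁻¹⁶) N.
|F| = 1.25×10⁻¹⁵ N.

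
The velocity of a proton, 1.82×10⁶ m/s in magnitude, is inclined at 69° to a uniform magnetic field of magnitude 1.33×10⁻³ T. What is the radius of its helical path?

r ≈ 13.3 m

v⊥ = v sinθ = 1.82×10⁶·sin69° ≈ 1.699×10⁶ m/s.
r = m v⊥/(|q|B) = (1.673×10⁻²⁷)(1.699×10⁶)/((1.602×10⁻¹⁹)(1.33×10⁻³)) ≈ 13.3 m.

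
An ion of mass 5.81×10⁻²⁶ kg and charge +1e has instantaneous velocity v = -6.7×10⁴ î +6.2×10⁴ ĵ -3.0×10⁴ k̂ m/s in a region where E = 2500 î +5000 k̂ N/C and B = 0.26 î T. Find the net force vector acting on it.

v×B = (0, -7800, -1.61×10⁴) N/C.
E + v×B = (2500, -7800, -1.11×10⁴) N/C.
F = q(E + v×B) = (1.602×10⁻¹⁹ C)·(2500, -7800, -1.11×10⁴) = (4.00×10⁻¹⁶, -1.25×10⁻¹⁵, -1.78×10⁻¹⁵) N.

F ≈ (4.00×10⁻¹⁶, -1.25×10⁻¹⁵, -1.78×10⁻¹⁵) N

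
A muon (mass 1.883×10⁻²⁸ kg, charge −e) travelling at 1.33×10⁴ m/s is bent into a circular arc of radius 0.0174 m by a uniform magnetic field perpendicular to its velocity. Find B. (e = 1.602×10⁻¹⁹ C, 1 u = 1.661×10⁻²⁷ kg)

From |q|vB = mv²/r, B = mv/(|q|r).
B = (1.883×10⁻²⁸)(1.33×10⁴)/((1.602×10⁻¹⁹)(0.0174)) ≈ 8.98×10⁻⁴ T.

B ≈ 8.98×10⁻⁴ T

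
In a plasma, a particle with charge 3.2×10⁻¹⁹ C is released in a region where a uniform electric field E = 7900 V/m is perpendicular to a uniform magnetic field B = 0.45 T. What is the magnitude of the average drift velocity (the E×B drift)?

The steady drift has the magnetic force balancing the electric force, so v_d = E/B.
v_d = 7900/0.45 = 1.8×10⁴ m/s.

v_d ≈ 1.8×10⁴ m/s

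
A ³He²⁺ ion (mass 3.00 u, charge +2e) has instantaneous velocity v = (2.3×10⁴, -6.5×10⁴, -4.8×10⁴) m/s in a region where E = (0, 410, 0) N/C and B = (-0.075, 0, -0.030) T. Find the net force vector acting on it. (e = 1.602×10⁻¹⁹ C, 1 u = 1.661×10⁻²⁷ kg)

F ≈ (6.25×10⁻¹⁶, 1.51×10⁻¹⁵, -1.56×10⁻¹⁵) N

v×B = (1950, 4290, -4880) N/C.
E + v×B = (1950, 4700, -4880) N/C.
F = q(E + v×B) = (3.204×10⁻¹⁹ C)·(1950, 4700, -4880) = (6.25×10⁻¹⁶, 1.51×10⁻¹⁵, -1.56×10⁻¹⁵) N.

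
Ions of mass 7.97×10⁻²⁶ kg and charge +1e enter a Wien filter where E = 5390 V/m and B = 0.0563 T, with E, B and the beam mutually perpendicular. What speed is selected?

Straight-line motion ⇒ electric and magnetic forces cancel, so E = vB.
v = E/B = 5390/0.0563 = 9.57×10⁴ m/s.

v = 9.57×10⁴ m/s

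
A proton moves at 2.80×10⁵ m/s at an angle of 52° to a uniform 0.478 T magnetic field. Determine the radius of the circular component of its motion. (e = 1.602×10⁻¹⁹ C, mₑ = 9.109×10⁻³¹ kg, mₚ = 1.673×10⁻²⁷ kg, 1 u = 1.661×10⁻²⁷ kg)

v⊥ = v sinθ = 2.80×10⁵·sin52° ≈ 2.206×10⁵ m/s.
r = m v⊥/(|q|B) = (1.673×10⁻²⁷)(2.206×10⁵)/((1.602×10⁻¹⁹)(0.478)) ≈ 4.82×10⁻³ m.

r ≈ 4.82×10⁻³ m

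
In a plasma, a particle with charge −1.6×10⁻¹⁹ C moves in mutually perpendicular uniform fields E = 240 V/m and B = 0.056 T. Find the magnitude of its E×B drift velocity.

v_d ≈ 4300 m/s

The E×B drift speed is v_d = E/B.
v_d = 240/0.056 = 4300 m/s.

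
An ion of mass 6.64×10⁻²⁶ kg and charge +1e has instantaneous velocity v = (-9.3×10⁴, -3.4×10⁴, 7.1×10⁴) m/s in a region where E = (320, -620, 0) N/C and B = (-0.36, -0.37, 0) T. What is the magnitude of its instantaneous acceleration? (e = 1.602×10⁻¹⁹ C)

v×B = (2.63×10⁴, -2.56×10⁴, 2.22×10⁴) N/C.
E + v×B = (2.66×10⁴, -2.62×10⁴, 2.22×10⁴) N/C.
F = q(E + v×B) = (1.602×10⁻¹⁹ C)·(2.66×10⁴, -2.62×10⁴, 2.22×10⁴) = (4.26×10⁻¹⁵, -4.19×10⁻¹⁵, 3.55×10⁻¹⁵) N.
|a| = |F|/m = 6.953×10⁻¹⁵/6.64×10⁻²⁶ ≈ 1.05×10¹¹ m/s².

|a| ≈ 1.05×10¹¹ m/s²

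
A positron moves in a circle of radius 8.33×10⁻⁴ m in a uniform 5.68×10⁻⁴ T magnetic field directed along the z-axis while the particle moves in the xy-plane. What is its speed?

From |q|vB = mv²/r, v = |q|Br/m.
v = (1.602×10⁻¹⁹)(5.68×10⁻⁴)(8.33×10⁻⁴)/9.109×10⁻³¹ ≈ 8.32×10⁴ m/s.

v ≈ 8.32×10⁴ m/s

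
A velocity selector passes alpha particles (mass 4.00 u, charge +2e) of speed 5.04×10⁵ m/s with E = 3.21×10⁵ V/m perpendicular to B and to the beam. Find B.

B = 0.637 T

Balance of forces in the selector: qE = qvB ⇒ B = E/v.
B = 3.21×10⁵/5.04×10⁵ = 0.637 T.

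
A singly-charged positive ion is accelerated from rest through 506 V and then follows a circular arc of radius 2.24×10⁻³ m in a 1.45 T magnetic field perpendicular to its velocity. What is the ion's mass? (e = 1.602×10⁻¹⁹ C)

m ≈ 1.67×10⁻²⁷ kg

Combine |q|V = ½mv² and r = mv/(|q|B): eliminate v to get m = qB²r²/(2V).
m = (1.602×10⁻¹⁹)(1.45)²(2.24×10⁻³)²/(2·506) ≈ 1.67×10⁻²⁷ kg.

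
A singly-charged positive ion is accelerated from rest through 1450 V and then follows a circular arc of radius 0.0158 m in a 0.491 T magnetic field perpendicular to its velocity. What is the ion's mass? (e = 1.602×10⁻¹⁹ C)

Combine |q|V = ½mv² and r = mv/(|q|B): eliminate v to get m = qB²r²/(2V).
m = (1.602×10⁻¹⁹)(0.491)²(0.0158)²/(2·1450) ≈ 3.32×10⁻²⁷ kg.

m ≈ 3.32×10⁻²⁷ kg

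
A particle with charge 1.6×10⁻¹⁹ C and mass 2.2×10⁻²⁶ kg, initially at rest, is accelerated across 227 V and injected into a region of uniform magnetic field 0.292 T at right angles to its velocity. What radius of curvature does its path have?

r ≈ 0.0271 m

Acceleration: |q|V = ½mv² ⇒ v = √(2|q|V/m) = √(2·1.6×10⁻¹⁹·227/2.2×10⁻²⁶) ≈ 5.746×10⁴ m/s.
In the field: r = mv/(|q|B) = (2.2×10⁻²⁶)(5.746×10⁴)/((1.6×10⁻¹⁹)(0.292)) ≈ 0.0271 m.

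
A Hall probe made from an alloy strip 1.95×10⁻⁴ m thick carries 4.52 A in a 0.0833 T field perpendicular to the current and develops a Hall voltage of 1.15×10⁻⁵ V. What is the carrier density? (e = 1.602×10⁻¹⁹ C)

n ≈ 1.05×10²⁷ m⁻³

From V_H = IB/(n e t), n = IB/(V_H e t).
n = (4.52)(0.0833)/((1.15×10⁻⁵)(1.602×10⁻¹⁹)(1.95×10⁻⁴)) ≈ 1.05×10²⁷ m⁻³.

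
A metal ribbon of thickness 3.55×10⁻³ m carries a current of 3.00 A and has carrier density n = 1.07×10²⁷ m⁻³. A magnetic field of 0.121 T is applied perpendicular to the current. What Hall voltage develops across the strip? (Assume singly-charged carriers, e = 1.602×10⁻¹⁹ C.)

V_H = IB/(n e t).
V_H = (3.00)(0.121)/((1.07×10²⁷)(1.602×10⁻¹⁹)(3.55×10⁻³)) ≈ 5.97×10⁻⁷ V.

V_H ≈ 5.97×10⁻⁷ V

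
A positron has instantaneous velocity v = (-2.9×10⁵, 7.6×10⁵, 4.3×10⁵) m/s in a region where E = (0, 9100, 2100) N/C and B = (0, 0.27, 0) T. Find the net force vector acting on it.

v×B = (-1.16×10⁵, 0, -7.83×10⁴) N/C.
E + v×B = (-1.16×10⁵, 9100, -7.62×10⁴) N/C.
F = q(E + v×B) = (1.602×10⁻¹⁹ C)·(-1.16×10⁵, 9100, -7.62×10⁴) = (-1.86×10⁻¹⁴, 1.46×10⁻¹⁵, -1.22×10⁻¹⁴) N.

F ≈ (-1.86×10⁻¹⁴, 1.46×10⁻¹⁵, -1.22×10⁻¹⁴) N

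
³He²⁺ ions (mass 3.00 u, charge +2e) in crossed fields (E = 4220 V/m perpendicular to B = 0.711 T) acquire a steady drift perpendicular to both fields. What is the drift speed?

v_d ≈ 5940 m/s

The E×B drift speed is v_d = E/B.
v_d = 4220/0.711 = 5940 m/s.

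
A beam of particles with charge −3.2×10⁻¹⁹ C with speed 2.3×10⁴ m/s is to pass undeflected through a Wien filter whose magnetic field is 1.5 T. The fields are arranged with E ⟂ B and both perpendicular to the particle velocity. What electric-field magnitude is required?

For straight-line motion qE = qvB, so E = vB.
E = 2.3×10⁴ × 1.5 = 3.4×10⁴ V/m.

E = 3.4×10⁴ V/m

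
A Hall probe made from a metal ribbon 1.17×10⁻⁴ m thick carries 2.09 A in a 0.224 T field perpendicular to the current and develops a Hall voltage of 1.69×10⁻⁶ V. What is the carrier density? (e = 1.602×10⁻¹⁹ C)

n ≈ 1.48×10²⁸ m⁻³

From V_H = IB/(n e t), n = IB/(V_H e t).
n = (2.09)(0.224)/((1.69×10⁻⁶)(1.602×10⁻¹⁹)(1.17×10⁻⁴)) ≈ 1.48×10²⁸ m⁻³.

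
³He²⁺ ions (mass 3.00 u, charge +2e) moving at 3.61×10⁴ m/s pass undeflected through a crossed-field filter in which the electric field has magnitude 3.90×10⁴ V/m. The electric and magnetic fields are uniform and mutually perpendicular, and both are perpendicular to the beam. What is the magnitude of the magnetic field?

B = 1.08 T

Balance of forces in the selector: qE = qvB ⇒ B = E/v.
B = 3.90×10⁴/3.61×10⁴ = 1.08 T.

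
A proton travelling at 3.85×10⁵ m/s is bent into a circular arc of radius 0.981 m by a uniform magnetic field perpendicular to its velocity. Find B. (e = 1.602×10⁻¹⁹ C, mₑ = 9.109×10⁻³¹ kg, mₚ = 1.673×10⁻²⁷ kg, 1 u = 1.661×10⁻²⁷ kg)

B ≈ 4.10×10⁻³ T

From |q|vB = mv²/r, B = mv/(|q|r).
B = (1.673×10⁻²⁷)(3.85×10⁵)/((1.602×10⁻¹⁹)(0.981)) ≈ 4.10×10⁻³ T.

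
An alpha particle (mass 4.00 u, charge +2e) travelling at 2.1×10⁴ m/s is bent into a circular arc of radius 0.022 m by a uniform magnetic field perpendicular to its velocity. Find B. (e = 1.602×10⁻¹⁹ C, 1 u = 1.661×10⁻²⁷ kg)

From |q|vB = mv²/r, B = mv/(|q|r).
B = (6.644×10⁻²⁷)(2.1×10⁴)/((3.204×10⁻¹⁹)(0.022)) ≈ 0.020 T.

B ≈ 0.020 T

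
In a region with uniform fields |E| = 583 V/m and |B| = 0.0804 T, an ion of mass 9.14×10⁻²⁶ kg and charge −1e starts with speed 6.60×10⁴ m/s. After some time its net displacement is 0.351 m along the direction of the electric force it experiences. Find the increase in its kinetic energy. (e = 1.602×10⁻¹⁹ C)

The magnetic force is always ⟂ v and does no work; only the electric force changes KE.
ΔKE = F_E · d = |q|E d = (1.602×10⁻¹⁹)(583)(0.351) ≈ 3.28×10⁻¹⁷ J.

ΔKE ≈ 3.28×10⁻¹⁷ J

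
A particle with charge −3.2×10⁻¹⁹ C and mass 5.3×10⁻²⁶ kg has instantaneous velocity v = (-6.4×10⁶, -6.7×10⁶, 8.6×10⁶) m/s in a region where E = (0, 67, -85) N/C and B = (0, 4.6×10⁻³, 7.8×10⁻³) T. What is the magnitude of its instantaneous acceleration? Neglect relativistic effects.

v×B = (-9.18×10⁴, 4.99×10⁴, -2.94×10⁴) N/C.
E + v×B = (-9.18×10⁴, 5.00×10⁴, -2.95×10⁴) N/C.
F = q(E + v×B) = (−3.2×10⁻¹⁹ C)·(-9.18×10⁴, 5.00×10⁴, -2.95×10⁴) = (2.94×10⁻¹⁴, -1.60×10⁻¹⁴, 9.45×10⁻¹⁵) N.
|a| = |F|/m = 3.476×10⁻¹⁴/5.3×10⁻²⁶ ≈ 6.56×10¹¹ m/s².

|a| ≈ 6.56×10¹¹ m/s²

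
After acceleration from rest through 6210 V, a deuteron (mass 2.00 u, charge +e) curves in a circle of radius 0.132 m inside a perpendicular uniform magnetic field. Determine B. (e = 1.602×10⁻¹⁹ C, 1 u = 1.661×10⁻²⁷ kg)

v = √(2|q|V/m) = √(2·1.602×10⁻¹⁹·6210/3.322×10⁻²⁷) ≈ 7.739×10⁵ m/s.
B = mv/(|q|r) = (3.322×10⁻²⁷)(7.739×10⁵)/((1.602×10⁻¹⁹)(0.132)) ≈ 0.122 T.

B ≈ 0.122 T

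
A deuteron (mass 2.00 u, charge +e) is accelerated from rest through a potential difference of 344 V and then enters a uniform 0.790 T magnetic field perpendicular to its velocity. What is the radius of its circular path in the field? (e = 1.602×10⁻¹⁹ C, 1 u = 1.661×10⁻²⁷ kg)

r ≈ 4.78×10⁻³ m

Acceleration: |q|V = ½mv² ⇒ v = √(2|q|V/m) = √(2·1.602×10⁻¹⁹·344/3.322×10⁻²⁷) ≈ 1.821×10⁵ m/s.
In the field: r = mv/(|q|B) = (3.322×10⁻²⁷)(1.821×10⁵)/((1.602×10⁻¹⁹)(0.790)) ≈ 4.78×10⁻³ m.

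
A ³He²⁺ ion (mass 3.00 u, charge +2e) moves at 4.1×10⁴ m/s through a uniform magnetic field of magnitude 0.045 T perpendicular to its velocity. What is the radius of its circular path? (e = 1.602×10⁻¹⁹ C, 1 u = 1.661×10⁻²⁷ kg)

r ≈ 0.014 m

The magnetic force provides the centripetal force: |q|vB = mv²/r.
r = mv/(|q|B) = (4.983×10⁻²⁷)(4.1×10⁴)/((3.204×10⁻¹⁹)(0.045)) ≈ 0.014 m.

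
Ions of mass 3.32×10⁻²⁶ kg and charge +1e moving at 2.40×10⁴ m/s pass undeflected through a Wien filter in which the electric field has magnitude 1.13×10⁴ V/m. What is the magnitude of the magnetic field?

B = 0.471 T

Balance of forces in the selector: qE = qvB ⇒ B = E/v.
B = 1.13×10⁴/2.40×10⁴ = 0.471 T.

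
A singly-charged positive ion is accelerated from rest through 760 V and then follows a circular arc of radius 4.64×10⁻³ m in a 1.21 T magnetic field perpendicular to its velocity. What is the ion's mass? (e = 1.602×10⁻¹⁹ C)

Combine |q|V = ½mv² and r = mv/(|q|B): eliminate v to get m = qB²r²/(2V).
m = (1.602×10⁻¹⁹)(1.21)²(4.64×10⁻³)²/(2·760) ≈ 3.32×10⁻²⁷ kg.

m ≈ 3.32×10⁻²⁷ kg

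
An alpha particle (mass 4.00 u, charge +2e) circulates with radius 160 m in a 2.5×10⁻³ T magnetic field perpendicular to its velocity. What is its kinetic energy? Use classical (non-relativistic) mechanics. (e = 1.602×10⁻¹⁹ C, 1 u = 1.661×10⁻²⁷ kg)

KE ≈ 1.2×10⁻¹² J

v = |q|Br/m, then KE = ½mv² = (qBr)²/(2m).
v = (3.204×10⁻¹⁹)(2.5×10⁻³)(160)/6.644×10⁻²⁷ ≈ 1.929×10⁷ m/s.
KE = ½(6.644×10⁻²⁷)(1.929×10⁷)² ≈ 1.2×10⁻¹² J.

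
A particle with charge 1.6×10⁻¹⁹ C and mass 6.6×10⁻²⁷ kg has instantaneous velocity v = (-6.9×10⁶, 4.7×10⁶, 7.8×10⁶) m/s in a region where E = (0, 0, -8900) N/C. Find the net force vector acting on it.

Only an electric field acts, so F = qE = (1.6×10⁻¹⁹ C)·(0, 0, -8900) = (0, 0, -1.42×10⁻¹⁵) N.

F ≈ (0, 0, -1.42×10⁻¹⁵) N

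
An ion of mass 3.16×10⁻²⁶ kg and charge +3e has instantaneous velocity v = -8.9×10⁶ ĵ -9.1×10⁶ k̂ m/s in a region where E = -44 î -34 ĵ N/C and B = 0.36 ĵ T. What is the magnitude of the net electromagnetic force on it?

|F| ≈ 1.57×10⁻¹² N

v×B = (3.28×10⁶, 0, 0) N/C.
E + v×B = (3.28×10⁶, -34.0, 0) N/C.
F = q(E + v×B) = (4.806×10⁻¹⁹ C)·(3.28×10⁶, -34.0, 0) = (1.57×10⁻¹², -1.63×10⁻¹⁷, 0) N.
|F| = 1.57×10⁻¹² N.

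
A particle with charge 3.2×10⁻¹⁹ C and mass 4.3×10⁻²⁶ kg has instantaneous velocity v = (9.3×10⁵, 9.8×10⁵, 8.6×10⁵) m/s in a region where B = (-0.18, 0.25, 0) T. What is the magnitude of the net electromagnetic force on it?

|F| ≈ 1.56×10⁻¹³ N

v×B = (-2.15×10⁵, -1.55×10⁵, 4.09×10⁵) N/C.
F = q v×B = (3.2×10⁻¹⁹ C)·(-2.15×10⁵, -1.55×10⁵, 4.09×10⁵) = (-6.88×10⁻¹⁴, -4.95×10⁻¹⁴, 1.31×10⁻¹³) N.
|F| = 1.56×10⁻¹³ N.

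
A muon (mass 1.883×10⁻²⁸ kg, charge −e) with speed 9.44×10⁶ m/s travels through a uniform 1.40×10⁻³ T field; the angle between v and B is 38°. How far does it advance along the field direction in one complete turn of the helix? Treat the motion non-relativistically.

v∥ = v cosθ = 9.44×10⁶·cos38° ≈ 7.439×10⁶ m/s.
T = 2πm/(|q|B) = 2π(1.883×10⁻²⁸)/((1.602×10⁻¹⁹)(1.40×10⁻³)) ≈ 5.275×10⁻⁶ s.
pitch = v∥ T = (7.439×10⁶)(5.275×10⁻⁶) ≈ 39.2 m.

p ≈ 39.2 m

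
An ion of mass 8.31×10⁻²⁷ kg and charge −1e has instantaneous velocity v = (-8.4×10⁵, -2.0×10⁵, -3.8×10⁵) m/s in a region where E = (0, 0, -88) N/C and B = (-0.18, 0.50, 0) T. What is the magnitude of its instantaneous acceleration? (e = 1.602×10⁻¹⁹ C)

|a| ≈ 9.62×10¹² m/s²

v×B = (1.90×10⁵, 6.84×10⁴, -4.56×10⁵) N/C.
E + v×B = (1.90×10⁵, 6.84×10⁴, -4.56×10⁵) N/C.
F = q(E + v×B) = (−1.602×10⁻¹⁹ C)·(1.90×10⁵, 6.84×10⁴, -4.56×10⁵) = (-3.04×10⁻¹⁴, -1.10×10⁻¹⁴, 7.31×10⁻¹⁴) N.
|a| = |F|/m = 7.991×10⁻¹⁴/8.31×10⁻²⁷ ≈ 9.62×10¹² m/s².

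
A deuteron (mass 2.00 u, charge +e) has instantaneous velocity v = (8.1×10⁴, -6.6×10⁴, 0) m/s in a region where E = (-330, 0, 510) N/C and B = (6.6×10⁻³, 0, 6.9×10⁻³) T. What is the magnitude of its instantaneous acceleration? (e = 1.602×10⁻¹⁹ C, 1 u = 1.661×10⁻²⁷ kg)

v×B = (-455, -559, 436) N/C.
E + v×B = (-785, -559, 946) N/C.
F = q(E + v×B) = (1.602×10⁻¹⁹ C)·(-785, -559, 946) = (-1.26×10⁻¹⁶, -8.95×10⁻¹⁷, 1.51×10⁻¹⁶) N.
|a| = |F|/m = 2.163×10⁻¹⁶/3.322×10⁻²⁷ ≈ 6.51×10¹⁰ m/s².

|a| ≈ 6.51×10¹⁰ m/s²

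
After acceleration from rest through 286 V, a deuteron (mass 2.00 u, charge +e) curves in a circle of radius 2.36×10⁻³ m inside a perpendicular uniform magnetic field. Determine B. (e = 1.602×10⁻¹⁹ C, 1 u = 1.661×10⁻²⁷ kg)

v = √(2|q|V/m) = √(2·1.602×10⁻¹⁹·286/3.322×10⁻²⁷) ≈ 1.661×10⁵ m/s.
B = mv/(|q|r) = (3.322×10⁻²⁷)(1.661×10⁵)/((1.602×10⁻¹⁹)(2.36×10⁻³)) ≈ 1.46 T.

B ≈ 1.46 T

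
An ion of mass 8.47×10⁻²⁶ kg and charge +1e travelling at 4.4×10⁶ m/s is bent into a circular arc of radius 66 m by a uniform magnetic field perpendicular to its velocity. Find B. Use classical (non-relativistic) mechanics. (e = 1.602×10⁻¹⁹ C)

From |q|vB = mv²/r, B = mv/(|q|r).
B = (8.47×10⁻²⁶)(4.4×10⁶)/((1.602×10⁻¹⁹)(66)) ≈ 0.035 T.

B ≈ 0.035 T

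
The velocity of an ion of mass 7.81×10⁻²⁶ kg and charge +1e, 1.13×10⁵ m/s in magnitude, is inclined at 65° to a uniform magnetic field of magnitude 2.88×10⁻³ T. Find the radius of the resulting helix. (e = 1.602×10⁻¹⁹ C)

v⊥ = v sinθ = 1.13×10⁵·sin65° ≈ 1.024×10⁵ m/s.
r = m v⊥/(|q|B) = (7.81×10⁻²⁶)(1.024×10⁵)/((1.602×10⁻¹⁹)(2.88×10⁻³)) ≈ 17.3 m.

r ≈ 17.3 m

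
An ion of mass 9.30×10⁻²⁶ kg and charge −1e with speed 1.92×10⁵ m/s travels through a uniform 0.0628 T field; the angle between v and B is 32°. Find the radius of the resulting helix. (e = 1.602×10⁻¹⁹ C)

r ≈ 0.941 m

v⊥ = v sinθ = 1.92×10⁵·sin32° ≈ 1.017×10⁵ m/s.
r = m v⊥/(|q|B) = (9.30×10⁻²⁶)(1.017×10⁵)/((1.602×10⁻¹⁹)(0.0628)) ≈ 0.941 m.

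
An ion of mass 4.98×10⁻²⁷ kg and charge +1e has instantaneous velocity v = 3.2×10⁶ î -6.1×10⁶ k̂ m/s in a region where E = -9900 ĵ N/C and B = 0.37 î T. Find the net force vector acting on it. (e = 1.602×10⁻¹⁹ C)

v×B = (0, -2.26×10⁶, 0) N/C.
E + v×B = (0, -2.27×10⁶, 0) N/C.
F = q(E + v×B) = (1.602×10⁻¹⁹ C)·(0, -2.27×10⁶, 0) = (0, -3.63×10⁻¹³, 0) N.

F ≈ (0, -3.63×10⁻¹³, 0) N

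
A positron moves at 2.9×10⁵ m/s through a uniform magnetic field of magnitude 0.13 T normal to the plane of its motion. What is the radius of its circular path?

r ≈ 1.3×10⁻⁵ m

The magnetic force provides the centripetal force: |q|vB = mv²/r.
r = mv/(|q|B) = (9.109×10⁻³¹)(2.9×10⁵)/((1.602×10⁻¹⁹)(0.13)) ≈ 1.3×10⁻⁵ m.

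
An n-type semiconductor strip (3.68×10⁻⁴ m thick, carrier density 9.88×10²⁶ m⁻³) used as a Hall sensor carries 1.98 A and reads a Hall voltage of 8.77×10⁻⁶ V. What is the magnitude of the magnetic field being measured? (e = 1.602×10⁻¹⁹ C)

B ≈ 0.258 T

From V_H = IB/(n e t), B = V_H n e t / I.
B = (8.77×10⁻⁶)(9.88×10²⁶)(1.602×10⁻¹⁹)(3.68×10⁻⁴)/1.98 ≈ 0.258 T.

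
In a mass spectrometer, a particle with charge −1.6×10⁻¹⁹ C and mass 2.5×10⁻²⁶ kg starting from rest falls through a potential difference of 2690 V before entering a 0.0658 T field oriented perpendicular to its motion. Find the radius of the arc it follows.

Acceleration: |q|V = ½mv² ⇒ v = √(2|q|V/m) = √(2·1.6×10⁻¹⁹·2690/2.5×10⁻²⁶) ≈ 1.856×10⁵ m/s.
In the field: r = mv/(|q|B) = (2.5×10⁻²⁶)(1.856×10⁵)/((1.6×10⁻¹⁹)(0.0658)) ≈ 0.441 m.

r ≈ 0.441 m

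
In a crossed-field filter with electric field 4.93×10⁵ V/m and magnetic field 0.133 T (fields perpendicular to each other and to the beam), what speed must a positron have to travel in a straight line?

v = 3.71×10⁶ m/s

Straight-line motion ⇒ electric and magnetic forces cancel, so E = vB.
v = E/B = 4.93×10⁵/0.133 = 3.71×10⁶ m/s.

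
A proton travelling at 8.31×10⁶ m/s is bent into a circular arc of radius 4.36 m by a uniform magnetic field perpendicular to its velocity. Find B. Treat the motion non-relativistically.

B ≈ 0.0199 T

From |q|vB = mv²/r, B = mv/(|q|r).
B = (1.673×10⁻²⁷)(8.31×10⁶)/((1.602×10⁻¹⁹)(4.36)) ≈ 0.0199 T.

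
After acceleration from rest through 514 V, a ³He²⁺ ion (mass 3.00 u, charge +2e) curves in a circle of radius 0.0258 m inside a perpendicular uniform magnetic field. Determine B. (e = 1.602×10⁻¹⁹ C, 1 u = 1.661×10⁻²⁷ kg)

B ≈ 0.155 T

v = √(2|q|V/m) = √(2·3.204×10⁻¹⁹·514/4.983×10⁻²⁷) ≈ 2.571×10⁵ m/s.
B = mv/(|q|r) = (4.983×10⁻²⁷)(2.571×10⁵)/((3.204×10⁻¹⁹)(0.0258)) ≈ 0.155 T.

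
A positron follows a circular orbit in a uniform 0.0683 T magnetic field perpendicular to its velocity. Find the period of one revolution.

The cyclotron period depends only on m, q, B: T = 2πm/(|q|B).
T = 2π(9.109×10⁻³¹)/((1.602×10⁻¹⁹)(0.0683)) ≈ 5.23×10⁻¹⁰ s.

T ≈ 5.23×10⁻¹⁰ s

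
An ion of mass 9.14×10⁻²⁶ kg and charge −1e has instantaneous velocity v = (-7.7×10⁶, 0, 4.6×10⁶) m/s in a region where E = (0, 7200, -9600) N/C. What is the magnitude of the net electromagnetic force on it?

Only an electric field acts, so F = qE = (−1.602×10⁻¹⁹ C)·(0, 7200, -9600) = (0, -1.15×10⁻¹⁵, 1.54×10⁻¹⁵) N.
|F| = 1.92×10⁻¹⁵ N.

|F| ≈ 1.92×10⁻¹⁵ N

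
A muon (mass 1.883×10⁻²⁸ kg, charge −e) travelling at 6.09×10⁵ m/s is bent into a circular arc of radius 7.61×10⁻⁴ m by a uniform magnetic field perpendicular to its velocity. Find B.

From |q|vB = mv²/r, B = mv/(|q|r).
B = (1.883×10⁻²⁸)(6.09×10⁵)/((1.602×10⁻¹⁹)(7.61×10⁻⁴)) ≈ 0.941 T.

B ≈ 0.941 T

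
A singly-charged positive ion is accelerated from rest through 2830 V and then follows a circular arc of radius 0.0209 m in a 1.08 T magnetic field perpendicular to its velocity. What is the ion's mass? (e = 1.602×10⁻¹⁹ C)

m ≈ 1.44×10⁻²⁶ kg

Combine |q|V = ½mv² and r = mv/(|q|B): eliminate v to get m = qB²r²/(2V).
m = (1.602×10⁻¹⁹)(1.08)²(0.0209)²/(2·2830) ≈ 1.44×10⁻²⁶ kg.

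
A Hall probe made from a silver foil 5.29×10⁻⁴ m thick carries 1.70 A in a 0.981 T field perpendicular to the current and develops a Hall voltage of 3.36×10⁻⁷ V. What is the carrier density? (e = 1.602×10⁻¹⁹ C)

n ≈ 5.86×10²⁸ m⁻³

From V_H = IB/(n e t), n = IB/(V_H e t).
n = (1.70)(0.981)/((3.36×10⁻⁷)(1.602×10⁻¹⁹)(5.29×10⁻⁴)) ≈ 5.86×10²⁸ m⁻³.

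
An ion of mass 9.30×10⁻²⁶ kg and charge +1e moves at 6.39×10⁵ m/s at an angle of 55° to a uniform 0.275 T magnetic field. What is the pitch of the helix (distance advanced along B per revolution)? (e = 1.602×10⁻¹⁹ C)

p ≈ 4.86 m

v∥ = v cosθ = 6.39×10⁵·cos55° ≈ 3.665×10⁵ m/s.
T = 2πm/(|q|B) = 2π(9.30×10⁻²⁶)/((1.602×10⁻¹⁹)(0.275)) ≈ 1.326×10⁻⁵ s.
pitch = v∥ T = (3.665×10⁵)(1.326×10⁻⁵) ≈ 4.86 m.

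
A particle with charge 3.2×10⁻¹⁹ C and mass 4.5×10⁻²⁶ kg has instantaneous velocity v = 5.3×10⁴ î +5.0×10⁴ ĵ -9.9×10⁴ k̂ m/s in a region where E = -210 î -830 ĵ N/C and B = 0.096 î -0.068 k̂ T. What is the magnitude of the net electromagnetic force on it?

|F| ≈ 2.89×10⁻¹⁵ N

v×B = (-3400, -5900, -4800) N/C.
E + v×B = (-3610, -6730, -4800) N/C.
F = q(E + v×B) = (3.2×10⁻¹⁹ C)·(-3610, -6730, -4800) = (-1.16×10⁻¹⁵, -2.15×10⁻¹⁵, -1.54×10⁻¹⁵) N.
|F| = 2.89×10⁻¹⁵ N.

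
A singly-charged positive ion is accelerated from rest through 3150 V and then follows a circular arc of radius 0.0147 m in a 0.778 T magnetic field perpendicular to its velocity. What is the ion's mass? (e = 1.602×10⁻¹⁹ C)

Combine |q|V = ½mv² and r = mv/(|q|B): eliminate v to get m = qB²r²/(2V).
m = (1.602×10⁻¹⁹)(0.778)²(0.0147)²/(2·3150) ≈ 3.33×10⁻²⁷ kg.

m ≈ 3.33×10⁻²⁷ kg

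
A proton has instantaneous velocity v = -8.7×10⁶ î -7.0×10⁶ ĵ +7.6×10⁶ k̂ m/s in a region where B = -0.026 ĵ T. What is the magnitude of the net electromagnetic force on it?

|F| ≈ 4.81×10⁻¹⁴ N

v×B = (1.98×10⁵, 0, 2.26×10⁵) N/C.
F = q v×B = (1.602×10⁻¹⁹ C)·(1.98×10⁵, 0, 2.26×10⁵) = (3.17×10⁻¹⁴, 0, 3.62×10⁻¹⁴) N.
|F| = 4.81×10⁻¹⁴ N.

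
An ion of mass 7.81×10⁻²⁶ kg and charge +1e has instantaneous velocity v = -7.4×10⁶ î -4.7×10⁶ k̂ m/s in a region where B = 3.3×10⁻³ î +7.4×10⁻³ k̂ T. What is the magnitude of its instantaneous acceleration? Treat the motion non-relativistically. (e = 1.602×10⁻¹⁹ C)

v×B = (0, 3.92×10⁴, 0) N/C.
F = q v×B = (1.602×10⁻¹⁹ C)·(0, 3.92×10⁴, 0) = (0, 6.29×10⁻¹⁵, 0) N.
|a| = |F|/m = 6.288×10⁻¹⁵/7.81×10⁻²⁶ ≈ 8.05×10¹⁰ m/s².

|a| ≈ 8.05×10¹⁰ m/s²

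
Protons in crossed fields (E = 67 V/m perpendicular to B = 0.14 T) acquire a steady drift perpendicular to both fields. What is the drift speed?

v_d ≈ 480 m/s

The steady drift has the magnetic force balancing the electric force, so v_d = E/B.
v_d = 67/0.14 = 480 m/s.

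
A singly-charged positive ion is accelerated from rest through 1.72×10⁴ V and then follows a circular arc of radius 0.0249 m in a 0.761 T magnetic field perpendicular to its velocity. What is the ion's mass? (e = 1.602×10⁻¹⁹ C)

m ≈ 1.67×10⁻²⁷ kg

Combine |q|V = ½mv² and r = mv/(|q|B): eliminate v to get m = qB²r²/(2V).
m = (1.602×10⁻¹⁹)(0.761)²(0.0249)²/(2·1.72×10⁴) ≈ 1.67×10⁻²⁷ kg.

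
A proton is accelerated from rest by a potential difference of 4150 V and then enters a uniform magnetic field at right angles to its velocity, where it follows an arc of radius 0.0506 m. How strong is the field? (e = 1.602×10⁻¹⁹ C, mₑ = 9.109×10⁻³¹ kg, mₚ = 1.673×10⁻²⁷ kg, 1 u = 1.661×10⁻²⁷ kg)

v = √(2|q|V/m) = √(2·1.602×10⁻¹⁹·4150/1.673×10⁻²⁷) ≈ 8.915×10⁵ m/s.
B = mv/(|q|r) = (1.673×10⁻²⁷)(8.915×10⁵)/((1.602×10⁻¹⁹)(0.0506)) ≈ 0.184 T.

B ≈ 0.184 T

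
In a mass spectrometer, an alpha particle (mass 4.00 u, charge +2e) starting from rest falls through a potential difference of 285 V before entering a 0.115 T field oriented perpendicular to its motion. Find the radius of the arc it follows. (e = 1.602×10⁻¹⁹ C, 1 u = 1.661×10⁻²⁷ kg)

r ≈ 0.0299 m

Acceleration: |q|V = ½mv² ⇒ v = √(2|q|V/m) = √(2·3.204×10⁻¹⁹·285/6.644×10⁻²⁷) ≈ 1.658×10⁵ m/s.
In the field: r = mv/(|q|B) = (6.644×10⁻²⁷)(1.658×10⁵)/((3.204×10⁻¹⁹)(0.115)) ≈ 0.0299 m.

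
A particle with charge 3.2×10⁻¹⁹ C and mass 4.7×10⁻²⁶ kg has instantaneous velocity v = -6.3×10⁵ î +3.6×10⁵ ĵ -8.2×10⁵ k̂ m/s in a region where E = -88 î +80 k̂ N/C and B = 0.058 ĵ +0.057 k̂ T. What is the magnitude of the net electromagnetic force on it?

|F| ≈ 2.72×10⁻¹⁴ N

v×B = (6.81×10⁴, 3.59×10⁴, -3.65×10⁴) N/C.
E + v×B = (6.80×10⁴, 3.59×10⁴, -3.65×10⁴) N/C.
F = q(E + v×B) = (3.2×10⁻¹⁹ C)·(6.80×10⁴, 3.59×10⁴, -3.65×10⁴) = (2.18×10⁻¹⁴, 1.15×10⁻¹⁴, -1.17×10⁻¹⁴) N.
|F| = 2.72×10⁻¹⁴ N.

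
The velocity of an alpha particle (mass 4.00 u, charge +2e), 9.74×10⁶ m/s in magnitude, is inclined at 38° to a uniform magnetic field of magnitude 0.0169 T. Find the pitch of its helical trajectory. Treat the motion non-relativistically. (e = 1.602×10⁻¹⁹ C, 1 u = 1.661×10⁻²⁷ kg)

p ≈ 59.2 m

v∥ = v cosθ = 9.74×10⁶·cos38° ≈ 7.675×10⁶ m/s.
T = 2πm/(|q|B) = 2π(6.644×10⁻²⁷)/((3.204×10⁻¹⁹)(0.0169)) ≈ 7.710×10⁻⁶ s.
pitch = v∥ T = (7.675×10⁶)(7.710×10⁻⁶) ≈ 59.2 m.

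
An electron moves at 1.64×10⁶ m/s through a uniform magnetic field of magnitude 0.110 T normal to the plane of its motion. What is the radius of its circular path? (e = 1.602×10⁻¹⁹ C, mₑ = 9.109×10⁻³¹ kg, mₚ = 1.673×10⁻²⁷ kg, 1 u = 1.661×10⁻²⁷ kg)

The magnetic force provides the centripetal force: |q|vB = mv²/r.
r = mv/(|q|B) = (9.109×10⁻³¹)(1.64×10⁶)/((1.602×10⁻¹⁹)(0.110)) ≈ 8.48×10⁻⁵ m.

r ≈ 8.48×10⁻⁵ m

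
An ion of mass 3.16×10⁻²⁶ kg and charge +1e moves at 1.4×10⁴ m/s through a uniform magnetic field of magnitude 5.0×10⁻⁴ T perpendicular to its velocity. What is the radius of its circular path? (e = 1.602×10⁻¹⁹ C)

r ≈ 5.5 m

The magnetic force provides the centripetal force: |q|vB = mv²/r.
r = mv/(|q|B) = (3.16×10⁻²⁶)(1.4×10⁴)/((1.602×10⁻¹⁹)(5.0×10⁻⁴)) ≈ 5.5 m.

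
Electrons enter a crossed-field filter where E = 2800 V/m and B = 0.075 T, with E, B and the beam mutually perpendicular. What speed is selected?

Zero net Lorentz force requires |qE| = |q v×B|, i.e. E = vB.
v = E/B = 2800/0.075 = 3.7×10⁴ m/s.

v = 3.7×10⁴ m/s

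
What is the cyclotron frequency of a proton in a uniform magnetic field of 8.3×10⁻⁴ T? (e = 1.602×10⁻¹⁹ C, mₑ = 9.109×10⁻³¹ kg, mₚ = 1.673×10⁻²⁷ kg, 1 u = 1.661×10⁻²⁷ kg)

f = |q|B/(2πm).
f = (1.602×10⁻¹⁹)(8.3×10⁻⁴)/(2π·1.673×10⁻²⁷) ≈ 1.3×10⁴ Hz.

f ≈ 1.3×10⁴ Hz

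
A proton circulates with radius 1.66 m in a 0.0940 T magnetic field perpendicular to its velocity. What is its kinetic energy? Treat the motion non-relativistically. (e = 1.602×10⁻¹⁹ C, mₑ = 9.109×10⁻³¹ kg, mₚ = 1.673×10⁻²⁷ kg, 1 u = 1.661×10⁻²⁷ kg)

v = |q|Br/m, then KE = ½mv² = (qBr)²/(2m).
v = (1.602×10⁻¹⁹)(0.0940)(1.66)/1.673×10⁻²⁷ ≈ 1.494×10⁷ m/s.
KE = ½(1.673×10⁻²⁷)(1.494×10⁷)² ≈ 1.87×10⁻¹³ J.

KE ≈ 1.87×10⁻¹³ J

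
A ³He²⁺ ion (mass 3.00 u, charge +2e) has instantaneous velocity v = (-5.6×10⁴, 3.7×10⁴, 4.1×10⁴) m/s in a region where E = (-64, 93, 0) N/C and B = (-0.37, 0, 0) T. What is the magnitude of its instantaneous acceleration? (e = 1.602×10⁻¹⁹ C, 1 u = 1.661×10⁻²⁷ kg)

v×B = (0, -1.52×10⁴, 1.37×10⁴) N/C.
E + v×B = (-64.0, -1.51×10⁴, 1.37×10⁴) N/C.
F = q(E + v×B) = (3.204×10⁻¹⁹ C)·(-64.0, -1.51×10⁴, 1.37×10⁴) = (-2.05×10⁻¹⁷, -4.83×10⁻¹⁵, 4.39×10⁻¹⁵) N.
|a| = |F|/m = 6.525×10⁻¹⁵/4.983×10⁻²⁷ ≈ 1.31×10¹² m/s².

|a| ≈ 1.31×10¹² m/s²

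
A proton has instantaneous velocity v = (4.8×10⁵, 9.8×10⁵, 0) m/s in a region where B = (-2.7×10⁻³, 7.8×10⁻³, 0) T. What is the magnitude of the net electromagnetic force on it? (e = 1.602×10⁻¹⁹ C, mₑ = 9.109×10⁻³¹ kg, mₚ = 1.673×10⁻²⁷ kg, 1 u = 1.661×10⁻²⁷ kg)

v×B = (0, 0, 6390) N/C.
F = q v×B = (1.602×10⁻¹⁹ C)·(0, 0, 6390) = (0, 0, 1.02×10⁻¹⁵) N.
|F| = 1.02×10⁻¹⁵ N.

|F| ≈ 1.02×10⁻¹⁵ N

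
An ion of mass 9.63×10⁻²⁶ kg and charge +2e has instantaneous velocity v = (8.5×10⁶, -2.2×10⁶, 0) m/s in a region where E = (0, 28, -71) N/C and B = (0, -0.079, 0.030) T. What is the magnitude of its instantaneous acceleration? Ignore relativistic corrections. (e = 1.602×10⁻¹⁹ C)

v×B = (-6.60×10⁴, -2.55×10⁵, -6.72×10⁵) N/C.
E + v×B = (-6.60×10⁴, -2.55×10⁵, -6.72×10⁵) N/C.
F = q(E + v×B) = (3.204×10⁻¹⁹ C)·(-6.60×10⁴, -2.55×10⁵, -6.72×10⁵) = (-2.11×10⁻¹⁴, -8.17×10⁻¹⁴, -2.15×10⁻¹³) N.
|a| = |F|/m = 2.311×10⁻¹³/9.63×10⁻²⁶ ≈ 2.40×10¹² m/s².

|a| ≈ 2.40×10¹² m/s²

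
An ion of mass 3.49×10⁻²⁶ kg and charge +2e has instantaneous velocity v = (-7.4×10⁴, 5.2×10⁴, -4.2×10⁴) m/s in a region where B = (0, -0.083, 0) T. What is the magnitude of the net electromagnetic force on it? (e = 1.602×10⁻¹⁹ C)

v×B = (-3490, 0, 6140) N/C.
F = q v×B = (3.204×10⁻¹⁹ C)·(-3490, 0, 6140) = (-1.12×10⁻¹⁵, 0, 1.97×10⁻¹⁵) N.
|F| = 2.26×10⁻¹⁵ N.

|F| ≈ 2.26×10⁻¹⁵ N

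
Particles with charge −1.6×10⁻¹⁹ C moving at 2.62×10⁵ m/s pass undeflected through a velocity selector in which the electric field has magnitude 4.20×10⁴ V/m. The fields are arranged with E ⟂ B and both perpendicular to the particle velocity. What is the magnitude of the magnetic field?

Balance of forces in the selector: qE = qvB ⇒ B = E/v.
B = 4.20×10⁴/2.62×10⁵ = 0.160 T.

B = 0.160 T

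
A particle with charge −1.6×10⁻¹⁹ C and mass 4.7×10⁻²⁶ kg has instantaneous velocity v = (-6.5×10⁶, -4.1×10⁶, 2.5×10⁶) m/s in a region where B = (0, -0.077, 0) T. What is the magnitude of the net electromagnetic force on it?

|F| ≈ 8.58×10⁻¹⁴ N

v×B = (1.92×10⁵, 0, 5.00×10⁵) N/C.
F = q v×B = (−1.6×10⁻¹⁹ C)·(1.92×10⁵, 0, 5.00×10⁵) = (-3.08×10⁻¹⁴, 0, -8.01×10⁻¹⁴) N.
|F| = 8.58×10⁻¹⁴ N.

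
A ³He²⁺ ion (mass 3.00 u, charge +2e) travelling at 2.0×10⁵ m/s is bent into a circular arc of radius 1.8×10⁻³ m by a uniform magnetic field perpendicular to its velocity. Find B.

B ≈ 1.7 T

From |q|vB = mv²/r, B = mv/(|q|r).
B = (4.983×10⁻²⁷)(2.0×10⁵)/((3.204×10⁻¹⁹)(1.8×10⁻³)) ≈ 1.7 T.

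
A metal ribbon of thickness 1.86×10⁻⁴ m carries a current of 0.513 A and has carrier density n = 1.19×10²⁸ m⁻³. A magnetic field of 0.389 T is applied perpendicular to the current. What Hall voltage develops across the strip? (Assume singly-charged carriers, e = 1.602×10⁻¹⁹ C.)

V_H ≈ 5.63×10⁻⁷ V

V_H = IB/(n e t).
V_H = (0.513)(0.389)/((1.19×10²⁸)(1.602×10⁻¹⁹)(1.86×10⁻⁴)) ≈ 5.63×10⁻⁷ V.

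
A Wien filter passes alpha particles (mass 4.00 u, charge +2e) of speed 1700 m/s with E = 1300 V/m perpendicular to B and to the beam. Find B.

Balance of forces in the selector: qE = qvB ⇒ B = E/v.
B = 1300/1700 = 0.76 T.

B = 0.76 T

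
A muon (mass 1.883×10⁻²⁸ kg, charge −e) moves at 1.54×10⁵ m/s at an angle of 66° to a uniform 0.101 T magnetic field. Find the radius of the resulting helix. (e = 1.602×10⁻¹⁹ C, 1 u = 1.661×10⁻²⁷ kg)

v⊥ = v sinθ = 1.54×10⁵·sin66° ≈ 1.407×10⁵ m/s.
r = m v⊥/(|q|B) = (1.883×10⁻²⁸)(1.407×10⁵)/((1.602×10⁻¹⁹)(0.101)) ≈ 1.64×10⁻³ m.

r ≈ 1.64×10⁻³ m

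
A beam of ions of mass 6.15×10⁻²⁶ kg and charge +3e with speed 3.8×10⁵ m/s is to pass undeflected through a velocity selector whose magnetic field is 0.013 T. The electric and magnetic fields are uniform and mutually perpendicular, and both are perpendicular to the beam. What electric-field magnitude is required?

E = 4900 V/m

For straight-line motion qE = qvB, so E = vB.
E = 3.8×10⁵ × 0.013 = 4900 V/m.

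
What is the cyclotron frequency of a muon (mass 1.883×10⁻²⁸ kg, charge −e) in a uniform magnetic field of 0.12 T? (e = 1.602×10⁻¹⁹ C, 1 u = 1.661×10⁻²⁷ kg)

f = |q|B/(2πm).
f = (1.602×10⁻¹⁹)(0.12)/(2π·1.883×10⁻²⁸) ≈ 1.6×10⁷ Hz.

f ≈ 1.6×10⁷ Hz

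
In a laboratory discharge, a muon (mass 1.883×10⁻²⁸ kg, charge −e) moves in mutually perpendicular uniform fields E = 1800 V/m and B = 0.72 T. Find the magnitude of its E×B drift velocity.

The E×B drift speed is v_d = E/B.
v_d = 1800/0.72 = 2500 m/s.

v_d ≈ 2500 m/s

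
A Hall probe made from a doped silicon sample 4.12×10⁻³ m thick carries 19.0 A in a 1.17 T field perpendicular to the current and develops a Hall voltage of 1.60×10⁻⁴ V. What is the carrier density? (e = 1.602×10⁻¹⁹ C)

From V_H = IB/(n e t), n = IB/(V_H e t).
n = (19.0)(1.17)/((1.60×10⁻⁴)(1.602×10⁻¹⁹)(4.12×10⁻³)) ≈ 2.11×10²⁶ m⁻³.

n ≈ 2.11×10²⁶ m⁻³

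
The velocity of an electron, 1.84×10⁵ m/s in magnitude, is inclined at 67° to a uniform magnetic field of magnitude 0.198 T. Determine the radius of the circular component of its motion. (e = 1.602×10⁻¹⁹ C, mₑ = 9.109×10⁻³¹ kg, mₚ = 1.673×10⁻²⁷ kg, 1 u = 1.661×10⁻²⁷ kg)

v⊥ = v sinθ = 1.84×10⁵·sin67° ≈ 1.694×10⁵ m/s.
r = m v⊥/(|q|B) = (9.109×10⁻³¹)(1.694×10⁵)/((1.602×10⁻¹⁹)(0.198)) ≈ 4.86×10⁻⁶ m.

r ≈ 4.86×10⁻⁶ m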